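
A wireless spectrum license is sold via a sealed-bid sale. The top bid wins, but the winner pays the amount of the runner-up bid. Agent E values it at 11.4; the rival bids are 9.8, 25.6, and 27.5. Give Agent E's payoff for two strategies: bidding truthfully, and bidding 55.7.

The highest competing bid is 27.5.
Bidding truthfully at 11.4: the top bid is 27.5 (a rival), so Agent E loses. Payoff = 0.0.
Bidding 55.7: Agent E has the top bid, wins, and pays the second-highest bid 27.5. Payoff = 11.4 − 27.5 = -16.1.

Truthful: 0.0; alternative: -16.1.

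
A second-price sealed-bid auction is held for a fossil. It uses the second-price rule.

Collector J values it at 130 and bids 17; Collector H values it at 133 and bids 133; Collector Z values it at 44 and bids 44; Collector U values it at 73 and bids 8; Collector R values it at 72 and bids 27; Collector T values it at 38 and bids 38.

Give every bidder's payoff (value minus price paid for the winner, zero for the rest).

Ordered from highest: Collector H 133 > Collector Z 44 > Collector T 38 > Collector R 27 > Collector J 17 > Collector U 8.
Collector H has the top bid and wins; the price is the second-highest bid, 44.
Collector H's payoff = 133 − 44 = 89. All other bidders lose, so their payoff is 0.

Collector J 0, Collector H 89, Collector Z 0, Collector U 0, Collector R 0, Collector T 0.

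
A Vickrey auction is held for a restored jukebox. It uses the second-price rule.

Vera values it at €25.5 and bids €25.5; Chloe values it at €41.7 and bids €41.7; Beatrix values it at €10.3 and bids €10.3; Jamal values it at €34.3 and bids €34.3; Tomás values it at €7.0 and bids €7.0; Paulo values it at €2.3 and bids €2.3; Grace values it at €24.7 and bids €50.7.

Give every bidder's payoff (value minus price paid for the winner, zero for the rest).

Vera €0.0, Chloe €0.0, Beatrix €0.0, Jamal €0.0, Tomás €0.0, Paulo €0.0, Grace -€17.0.

Bids in descending order: Grace €50.7, then Chloe €41.7, then Jamal €34.3, then Vera €25.5, then Beatrix €10.3, then Tomás €7.0, then Paulo €2.3.
Grace has the top bid and wins; the price is the second-highest bid, €41.7.
Grace's payoff = €24.7 − €41.7 = -€17.0. All other bidders lose, so their payoff is 0.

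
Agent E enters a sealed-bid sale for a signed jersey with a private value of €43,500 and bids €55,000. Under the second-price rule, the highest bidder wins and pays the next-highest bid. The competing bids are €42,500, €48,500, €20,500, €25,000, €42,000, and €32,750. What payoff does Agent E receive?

-€5,000

Highest competing bid: €48,500.
Agent E's bid €55,000 is the highest overall, so Agent E wins and pays the second-highest bid, €48,500.
Payoff = value − price = €43,500 − €48,500 = -€5,000.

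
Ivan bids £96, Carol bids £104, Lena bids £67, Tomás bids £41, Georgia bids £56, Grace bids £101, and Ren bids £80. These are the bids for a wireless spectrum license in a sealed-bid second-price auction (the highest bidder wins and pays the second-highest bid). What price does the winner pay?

Price paid: £101.

Ranking the bids: Carol £104 > Grace £101 > Ivan £96 > Ren £80 > Lena £67 > Georgia £56 > Tomás £41.
Carol is the highest bidder, so Carol wins.
Under the second-price rule, the price is the second-highest bid: £101.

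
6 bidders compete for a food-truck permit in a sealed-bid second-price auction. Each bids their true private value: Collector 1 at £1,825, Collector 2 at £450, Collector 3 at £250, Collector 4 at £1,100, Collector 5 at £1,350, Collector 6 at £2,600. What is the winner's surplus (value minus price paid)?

Surplus = £775.

Ranking the bids: Collector 6 £2,600 > Collector 1 £1,825 > Collector 5 £1,350 > Collector 4 £1,100 > Collector 2 £450 > Collector 3 £250.
Collector 6 wins with the top bid and pays the second-highest, £1,825.
Surplus = £2,600 − £1,825 = £775.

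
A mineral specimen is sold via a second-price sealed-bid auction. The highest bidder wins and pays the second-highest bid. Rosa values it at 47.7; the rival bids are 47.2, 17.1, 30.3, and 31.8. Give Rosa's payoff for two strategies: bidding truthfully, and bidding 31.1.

(a) 0.5  (b) 0.0

The highest competing bid is 47.2.
Bidding truthfully at 47.7: Rosa has the top bid, wins, and pays the second-highest bid 47.2. Payoff = 47.7 − 47.2 = 0.5.
Bidding 31.1: the top bid is 47.2 (a rival), so Rosa loses. Payoff = 0.0.
Deviating from a truthful bid can only lose payoff in a second-price auction — never gain.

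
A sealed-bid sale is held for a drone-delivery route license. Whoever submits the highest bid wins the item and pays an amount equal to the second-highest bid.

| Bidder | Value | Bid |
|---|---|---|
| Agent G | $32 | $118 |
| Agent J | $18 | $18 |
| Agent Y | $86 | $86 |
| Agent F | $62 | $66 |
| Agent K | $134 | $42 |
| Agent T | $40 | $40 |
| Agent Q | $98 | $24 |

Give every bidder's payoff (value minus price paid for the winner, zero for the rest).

Payoffs: Agent G -$54, Agent J $0, Agent Y $0, Agent F $0, Agent K $0, Agent T $0, Agent Q $0.

Sorted high to low: Agent G $118; Agent Y $86; Agent F $66; Agent K $42; Agent T $40; Agent Q $24; Agent J $18.
Agent G has the top bid and wins; the price is the second-highest bid, $86.
Agent G's payoff = $32 − $86 = -$54. All other bidders lose, so their payoff is 0.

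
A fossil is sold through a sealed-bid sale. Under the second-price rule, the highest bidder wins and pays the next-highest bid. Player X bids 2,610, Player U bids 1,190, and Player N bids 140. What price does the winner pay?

Bids in descending order: Player X 2,610, then Player U 1,190, then Player N 140.
Player X has the highest bid, so Player X wins.
The second-highest bid is 1,190, so that is what Player X pays.

The winner pays 1,190.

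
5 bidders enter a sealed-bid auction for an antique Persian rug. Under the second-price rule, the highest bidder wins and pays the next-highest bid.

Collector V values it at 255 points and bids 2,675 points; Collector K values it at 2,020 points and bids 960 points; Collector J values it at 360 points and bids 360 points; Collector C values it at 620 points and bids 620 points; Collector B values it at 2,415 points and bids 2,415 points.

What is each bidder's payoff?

Ranking the bids: Collector V 2,675 points > Collector B 2,415 points > Collector K 960 points > Collector C 620 points > Collector J 360 points.
Collector V has the top bid and wins; the price is the second-highest bid, 2,415 points.
Collector V's payoff = 255 points − 2,415 points = -2,160 points. All other bidders lose, so their payoff is 0.

Collector V -2,160 points, Collector K 0 points, Collector J 0 points, Collector C 0 points, Collector B 0 points.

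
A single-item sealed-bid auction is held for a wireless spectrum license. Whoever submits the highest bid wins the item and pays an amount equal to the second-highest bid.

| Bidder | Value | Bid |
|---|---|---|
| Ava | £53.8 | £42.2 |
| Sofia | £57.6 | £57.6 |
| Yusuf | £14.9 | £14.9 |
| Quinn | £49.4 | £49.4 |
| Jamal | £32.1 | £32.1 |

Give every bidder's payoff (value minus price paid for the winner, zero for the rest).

Payoffs: Ava £0.0, Sofia £8.2, Yusuf £0.0, Quinn £0.0, Jamal £0.0.

Ordered from highest: Sofia £57.6 > Quinn £49.4 > Ava £42.2 > Jamal £32.1 > Yusuf £14.9.
Sofia has the top bid and wins; the price is the second-highest bid, £49.4.
Sofia's payoff = £57.6 − £49.4 = £8.2. All other bidders lose, so their payoff is 0.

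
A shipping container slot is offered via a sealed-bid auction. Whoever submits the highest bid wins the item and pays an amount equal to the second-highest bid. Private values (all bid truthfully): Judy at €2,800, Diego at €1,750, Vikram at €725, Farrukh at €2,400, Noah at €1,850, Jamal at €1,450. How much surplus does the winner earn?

Ranking the bids: Judy €2,800, then Farrukh €2,400, then Noah €1,850, then Diego €1,750, then Jamal €1,450, then Vikram €725.
Judy wins with the top bid and pays the second-highest, €2,400.
Surplus = €2,800 − €2,400 = €400.

Winner's surplus: €400.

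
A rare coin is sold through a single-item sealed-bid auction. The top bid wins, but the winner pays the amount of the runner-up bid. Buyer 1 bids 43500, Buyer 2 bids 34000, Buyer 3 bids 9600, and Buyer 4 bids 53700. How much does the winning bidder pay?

Bids in descending order: Buyer 4 53700, then Buyer 1 43500, then Buyer 2 34000, then Buyer 3 9600.
Buyer 4 has the highest bid, so Buyer 4 wins.
The second-highest bid is 43500, so that is what Buyer 4 pays.

Price paid: 43500.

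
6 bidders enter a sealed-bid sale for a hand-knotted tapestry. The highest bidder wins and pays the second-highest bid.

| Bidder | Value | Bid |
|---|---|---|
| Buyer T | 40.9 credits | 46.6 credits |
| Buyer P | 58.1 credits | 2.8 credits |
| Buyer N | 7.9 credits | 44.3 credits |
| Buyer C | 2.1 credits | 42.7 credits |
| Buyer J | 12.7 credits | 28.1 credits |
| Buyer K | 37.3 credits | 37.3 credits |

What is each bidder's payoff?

Ranking the bids: Buyer T 46.6 credits > Buyer N 44.3 credits > Buyer C 42.7 credits > Buyer K 37.3 credits > Buyer J 28.1 credits > Buyer P 2.8 credits.
Buyer T has the top bid and wins; the price is the second-highest bid, 44.3 credits.
Buyer T's payoff = 40.9 credits − 44.3 credits = -3.4 credits. All other bidders lose, so their payoff is 0.

Payoffs: Buyer T -3.4 credits, Buyer P 0.0 credits, Buyer N 0.0 credits, Buyer C 0.0 credits, Buyer J 0.0 credits, Buyer K 0.0 credits.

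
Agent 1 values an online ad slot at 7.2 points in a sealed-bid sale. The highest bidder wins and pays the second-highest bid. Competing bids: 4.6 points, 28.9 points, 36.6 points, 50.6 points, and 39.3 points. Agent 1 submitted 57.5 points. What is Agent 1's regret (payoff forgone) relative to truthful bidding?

The highest competing bid is 50.6 points.
Bidding truthfully at 7.2 points: the top bid is 50.6 points (a rival), so Agent 1 loses. Payoff = 0.0 points.
Bidding 57.5 points: Agent 1 has the top bid, wins, and pays the second-highest bid 50.6 points. Payoff = 7.2 points − 50.6 points = -43.4 points.
Regret = truthful payoff − actual payoff = 0.0 points − -43.4 points = 43.4 points.

Payoff forgone: 43.4 points.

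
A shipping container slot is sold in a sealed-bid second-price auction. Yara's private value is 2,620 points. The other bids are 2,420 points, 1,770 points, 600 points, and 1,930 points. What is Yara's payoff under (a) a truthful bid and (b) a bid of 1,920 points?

The highest competing bid is 2,420 points.
Bidding truthfully at 2,620 points: Yara has the top bid, wins, and pays the second-highest bid 2,420 points. Payoff = 2,620 points − 2,420 points = 200 points.
Bidding 1,920 points: the top bid is 2,420 points (a rival), so Yara loses. Payoff = 0 points.
Deviating from a truthful bid can only lose payoff in a second-price auction — never gain.

Truthful: 200 points; alternative: 0 points.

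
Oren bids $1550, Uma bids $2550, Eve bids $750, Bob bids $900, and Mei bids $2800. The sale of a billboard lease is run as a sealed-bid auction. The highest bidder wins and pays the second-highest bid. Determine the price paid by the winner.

Bids in descending order: Mei $2800; Uma $2550; Oren $1550; Bob $900; Eve $750.
Mei has the highest bid, so Mei wins.
The second-highest bid is $2550, so that is what Mei pays.

$2550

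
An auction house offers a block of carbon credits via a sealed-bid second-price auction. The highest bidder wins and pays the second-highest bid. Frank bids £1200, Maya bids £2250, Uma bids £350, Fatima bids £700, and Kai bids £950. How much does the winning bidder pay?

Ordered from highest: Maya £2250, then Frank £1200, then Kai £950, then Fatima £700, then Uma £350.
Maya has the highest bid, so Maya wins.
The second-highest bid is £1200, so that is what Maya pays.

£1200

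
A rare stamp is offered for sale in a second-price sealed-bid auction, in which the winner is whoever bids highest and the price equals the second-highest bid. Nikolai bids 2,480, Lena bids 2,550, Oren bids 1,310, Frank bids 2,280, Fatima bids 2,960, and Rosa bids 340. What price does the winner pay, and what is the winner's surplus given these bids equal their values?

Price 2,550; surplus 410.

Ordered from highest: Fatima 2,960 > Lena 2,550 > Nikolai 2,480 > Frank 2,280 > Oren 1,310 > Rosa 340.
Fatima is the highest bidder, so Fatima wins.
Under the second-price rule, the price is the second-highest bid: 2,550.
Surplus = 2,960 − 2,550 = 410.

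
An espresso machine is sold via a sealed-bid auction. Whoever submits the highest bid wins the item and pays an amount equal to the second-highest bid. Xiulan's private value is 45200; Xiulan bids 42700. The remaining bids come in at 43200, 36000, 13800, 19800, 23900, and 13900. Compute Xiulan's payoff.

0

Highest competing bid: 43200.
Xiulan's bid 42700 is not the highest, so Xiulan loses, pays nothing, and earns zero payoff.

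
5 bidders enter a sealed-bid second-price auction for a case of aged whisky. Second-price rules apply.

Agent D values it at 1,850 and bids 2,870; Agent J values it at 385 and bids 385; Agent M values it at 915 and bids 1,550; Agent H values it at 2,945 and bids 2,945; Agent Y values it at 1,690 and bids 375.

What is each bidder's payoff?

Ordered from highest: Agent H 2,945, then Agent D 2,870, then Agent M 1,550, then Agent J 385, then Agent Y 375.
Agent H has the top bid and wins; the price is the second-highest bid, 2,870.
Agent H's payoff = 2,945 − 2,870 = 75. All other bidders lose, so their payoff is 0.

Agent D 0, Agent J 0, Agent M 0, Agent H 75, Agent Y 0.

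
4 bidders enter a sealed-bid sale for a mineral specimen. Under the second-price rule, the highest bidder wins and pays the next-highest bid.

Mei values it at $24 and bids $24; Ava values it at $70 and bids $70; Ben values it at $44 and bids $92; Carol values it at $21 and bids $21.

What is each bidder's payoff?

Sorted high to low: Ben $92 > Ava $70 > Mei $24 > Carol $21.
Ben has the top bid and wins; the price is the second-highest bid, $70.
Ben's payoff = $44 − $70 = -$26. All other bidders lose, so their payoff is 0.

Mei $0, Ava $0, Ben -$26, Carol $0.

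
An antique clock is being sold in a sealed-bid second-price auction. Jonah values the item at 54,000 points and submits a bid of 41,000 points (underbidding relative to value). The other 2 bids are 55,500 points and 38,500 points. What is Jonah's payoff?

Highest competing bid: 55,500 points.
Jonah's bid 41,000 points is not the highest, so Jonah loses, pays nothing, and earns zero payoff.

Payoff = 0 points.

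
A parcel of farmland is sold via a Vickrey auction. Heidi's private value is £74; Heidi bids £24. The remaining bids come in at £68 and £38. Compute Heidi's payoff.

Highest competing bid: £68.
Heidi's bid £24 is not the highest, so Heidi loses, pays nothing, and earns zero payoff.

Heidi's payoff: £0.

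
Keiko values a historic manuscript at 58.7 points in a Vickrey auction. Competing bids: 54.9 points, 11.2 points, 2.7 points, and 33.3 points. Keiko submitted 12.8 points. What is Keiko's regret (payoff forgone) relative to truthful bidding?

The highest competing bid is 54.9 points.
Bidding truthfully at 58.7 points: Keiko has the top bid, wins, and pays the second-highest bid 54.9 points. Payoff = 58.7 points − 54.9 points = 3.8 points.
Bidding 12.8 points: the top bid is 54.9 points (a rival), so Keiko loses. Payoff = 0.0 points.
Regret = truthful payoff − actual payoff = 3.8 points − 0.0 points = 3.8 points.

Regret: 3.8 points.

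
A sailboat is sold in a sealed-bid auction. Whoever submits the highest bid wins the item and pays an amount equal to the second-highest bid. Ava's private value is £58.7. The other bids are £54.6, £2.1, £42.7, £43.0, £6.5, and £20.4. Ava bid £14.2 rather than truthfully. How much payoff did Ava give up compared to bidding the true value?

The highest competing bid is £54.6.
Bidding truthfully at £58.7: Ava has the top bid, wins, and pays the second-highest bid £54.6. Payoff = £58.7 − £54.6 = £4.1.
Bidding £14.2: the top bid is £54.6 (a rival), so Ava loses. Payoff = £0.0.
Regret = truthful payoff − actual payoff = £4.1 − £0.0 = £4.1.
Deviating from a truthful bid can only lose payoff in a second-price auction — never gain.

Regret: £4.1.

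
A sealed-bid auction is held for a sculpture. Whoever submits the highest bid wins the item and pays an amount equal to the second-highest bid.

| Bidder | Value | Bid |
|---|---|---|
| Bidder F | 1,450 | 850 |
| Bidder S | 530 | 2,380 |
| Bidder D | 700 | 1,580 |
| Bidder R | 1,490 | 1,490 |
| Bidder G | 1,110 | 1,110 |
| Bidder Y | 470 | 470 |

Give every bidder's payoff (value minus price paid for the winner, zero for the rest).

Payoffs: Bidder F 0, Bidder S -1,050, Bidder D 0, Bidder R 0, Bidder G 0, Bidder Y 0.

Ranking the bids: Bidder S 2,380 > Bidder D 1,580 > Bidder R 1,490 > Bidder G 1,110 > Bidder F 850 > Bidder Y 470.
Bidder S has the top bid and wins; the price is the second-highest bid, 1,580.
Bidder S's payoff = 530 − 1,580 = -1,050. All other bidders lose, so their payoff is 0.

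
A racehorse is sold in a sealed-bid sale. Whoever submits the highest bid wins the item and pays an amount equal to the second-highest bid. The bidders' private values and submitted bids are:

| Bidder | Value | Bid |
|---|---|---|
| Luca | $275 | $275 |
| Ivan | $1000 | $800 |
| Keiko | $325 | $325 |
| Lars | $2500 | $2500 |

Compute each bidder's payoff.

Ranking the bids: Lars $2500, then Ivan $800, then Keiko $325, then Luca $275.
Lars has the top bid and wins; the price is the second-highest bid, $800.
Lars's payoff = $2500 − $800 = $1700. All other bidders lose, so their payoff is 0.

Payoffs: Luca $0, Ivan $0, Keiko $0, Lars $1700.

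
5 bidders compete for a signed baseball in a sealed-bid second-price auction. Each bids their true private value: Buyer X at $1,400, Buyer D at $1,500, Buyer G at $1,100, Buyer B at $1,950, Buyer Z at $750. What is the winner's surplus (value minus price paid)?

Winner's surplus: $450.

Bids in descending order: Buyer B $1,950, then Buyer D $1,500, then Buyer X $1,400, then Buyer G $1,100, then Buyer Z $750.
Buyer B wins with the top bid and pays the second-highest, $1,500.
Surplus = $1,950 − $1,500 = $450.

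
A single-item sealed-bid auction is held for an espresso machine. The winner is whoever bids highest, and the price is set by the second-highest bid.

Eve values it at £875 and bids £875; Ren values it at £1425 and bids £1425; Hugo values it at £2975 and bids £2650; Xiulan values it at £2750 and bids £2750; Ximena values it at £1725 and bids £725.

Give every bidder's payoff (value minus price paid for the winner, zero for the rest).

Ranking the bids: Xiulan £2750, then Hugo £2650, then Ren £1425, then Eve £875, then Ximena £725.
Xiulan has the top bid and wins; the price is the second-highest bid, £2650.
Xiulan's payoff = £2750 − £2650 = £100. All other bidders lose, so their payoff is 0.

Eve £0, Ren £0, Hugo £0, Xiulan £100, Ximena £0.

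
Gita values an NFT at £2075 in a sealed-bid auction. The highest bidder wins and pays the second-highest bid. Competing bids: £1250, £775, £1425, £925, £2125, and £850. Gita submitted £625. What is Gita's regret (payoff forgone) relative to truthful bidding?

£0

The highest competing bid is £2125.
Bidding truthfully at £2075: the top bid is £2125 (a rival), so Gita loses. Payoff = £0.
Bidding £625: the top bid is £2125 (a rival), so Gita loses. Payoff = £0.
Regret = truthful payoff − actual payoff = £0 − £0 = £0.
The bid only affects whether you win, not the price — here both bids land on the same side of the top rival bid, so the deviation is payoff-neutral.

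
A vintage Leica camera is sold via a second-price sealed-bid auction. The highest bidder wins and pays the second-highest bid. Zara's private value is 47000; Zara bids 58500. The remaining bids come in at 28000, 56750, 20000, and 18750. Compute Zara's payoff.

Highest competing bid: 56750.
Zara's bid 58500 is the highest overall, so Zara wins and pays the second-highest bid, 56750.
Payoff = value − price = 47000 − 56750 = -9750.
Overbidding won the item at a price above value — truthful bidding would have avoided this loss.

-9750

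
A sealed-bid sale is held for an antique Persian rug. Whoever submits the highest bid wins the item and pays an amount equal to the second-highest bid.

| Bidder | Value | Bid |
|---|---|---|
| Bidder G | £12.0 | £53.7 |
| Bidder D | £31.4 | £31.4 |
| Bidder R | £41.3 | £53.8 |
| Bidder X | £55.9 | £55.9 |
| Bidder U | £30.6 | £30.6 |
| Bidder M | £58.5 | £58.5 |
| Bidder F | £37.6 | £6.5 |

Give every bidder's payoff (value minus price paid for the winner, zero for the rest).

Payoffs: Bidder G £0.0, Bidder D £0.0, Bidder R £0.0, Bidder X £0.0, Bidder U £0.0, Bidder M £2.6, Bidder F £0.0.

Ordered from highest: Bidder M £58.5; Bidder X £55.9; Bidder R £53.8; Bidder G £53.7; Bidder D £31.4; Bidder U £30.6; Bidder F £6.5.
Bidder M has the top bid and wins; the price is the second-highest bid, £55.9.
Bidder M's payoff = £58.5 − £55.9 = £2.6. All other bidders lose, so their payoff is 0.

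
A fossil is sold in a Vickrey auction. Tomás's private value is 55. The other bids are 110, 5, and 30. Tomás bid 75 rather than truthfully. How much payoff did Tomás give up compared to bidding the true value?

Regret: 0.

The highest competing bid is 110.
Bidding truthfully at 55: the top bid is 110 (a rival), so Tomás loses. Payoff = 0.
Bidding 75: the top bid is 110 (a rival), so Tomás loses. Payoff = 0.
Regret = truthful payoff − actual payoff = 0 − 0 = 0.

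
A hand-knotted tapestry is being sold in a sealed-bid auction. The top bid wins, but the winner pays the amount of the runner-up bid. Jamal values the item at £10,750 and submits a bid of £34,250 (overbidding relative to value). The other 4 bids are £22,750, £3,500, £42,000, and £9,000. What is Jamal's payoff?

£0

Highest competing bid: £42,000.
Jamal's bid £34,250 is not the highest, so Jamal loses, pays nothing, and earns zero payoff.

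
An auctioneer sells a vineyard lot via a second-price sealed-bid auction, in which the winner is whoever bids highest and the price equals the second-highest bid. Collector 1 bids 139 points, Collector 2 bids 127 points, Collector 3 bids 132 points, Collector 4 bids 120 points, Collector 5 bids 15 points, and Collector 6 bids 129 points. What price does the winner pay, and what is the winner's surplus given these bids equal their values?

Ordered from highest: Collector 1 139 points; Collector 3 132 points; Collector 6 129 points; Collector 2 127 points; Collector 4 120 points; Collector 5 15 points.
Collector 1 is the highest bidder, so Collector 1 wins.
Under the second-price rule, the price is the second-highest bid: 132 points.
Surplus = 139 points − 132 points = 7 points.

The winner pays 132 points for a surplus of 7 points.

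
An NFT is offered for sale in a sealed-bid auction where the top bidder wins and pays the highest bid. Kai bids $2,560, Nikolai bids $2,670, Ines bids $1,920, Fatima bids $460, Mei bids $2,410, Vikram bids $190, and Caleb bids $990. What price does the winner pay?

Ranking the bids: Nikolai $2,670, then Kai $2,560, then Mei $2,410, then Ines $1,920, then Caleb $990, then Fatima $460, then Vikram $190.
Nikolai is the highest bidder, so Nikolai wins.
Under the first-price rule, the price is the highest bid: $2,670.

Price paid: $2,670.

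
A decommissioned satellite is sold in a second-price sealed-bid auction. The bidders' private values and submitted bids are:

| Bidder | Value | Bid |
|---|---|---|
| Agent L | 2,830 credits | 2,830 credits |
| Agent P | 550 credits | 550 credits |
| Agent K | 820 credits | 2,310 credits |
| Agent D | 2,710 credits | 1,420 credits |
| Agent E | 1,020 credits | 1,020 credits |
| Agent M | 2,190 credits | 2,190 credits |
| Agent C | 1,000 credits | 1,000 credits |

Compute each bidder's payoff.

Payoffs: Agent L 520 credits, Agent P 0 credits, Agent K 0 credits, Agent D 0 credits, Agent E 0 credits, Agent M 0 credits, Agent C 0 credits.

Bids in descending order: Agent L 2,830 credits > Agent K 2,310 credits > Agent M 2,190 credits > Agent D 1,420 credits > Agent E 1,020 credits > Agent C 1,000 credits > Agent P 550 credits.
Agent L has the top bid and wins; the price is the second-highest bid, 2,310 credits.
Agent L's payoff = 2,830 credits − 2,310 credits = 520 credits. All other bidders lose, so their payoff is 0.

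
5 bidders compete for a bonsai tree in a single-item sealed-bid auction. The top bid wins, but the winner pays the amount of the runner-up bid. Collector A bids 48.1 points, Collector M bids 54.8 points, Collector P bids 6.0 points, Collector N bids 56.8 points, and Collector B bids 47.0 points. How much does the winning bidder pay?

54.8 points

Bids in descending order: Collector N 56.8 points > Collector M 54.8 points > Collector A 48.1 points > Collector B 47.0 points > Collector P 6.0 points.
Collector N has the highest bid, so Collector N wins.
The second-highest bid is 54.8 points, so that is what Collector N pays.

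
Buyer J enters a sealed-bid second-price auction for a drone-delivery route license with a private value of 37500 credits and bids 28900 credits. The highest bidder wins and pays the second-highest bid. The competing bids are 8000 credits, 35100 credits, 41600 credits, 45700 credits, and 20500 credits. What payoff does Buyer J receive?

Highest competing bid: 45700 credits.
Buyer J's bid 28900 credits is not the highest, so Buyer J loses, pays nothing, and earns zero payoff.

0 credits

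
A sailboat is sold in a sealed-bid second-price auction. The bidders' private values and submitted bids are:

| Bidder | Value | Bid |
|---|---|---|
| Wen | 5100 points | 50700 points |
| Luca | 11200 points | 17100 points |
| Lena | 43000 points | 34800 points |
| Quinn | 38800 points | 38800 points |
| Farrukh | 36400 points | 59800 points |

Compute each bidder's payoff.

Ranking the bids: Farrukh 59800 points > Wen 50700 points > Quinn 38800 points > Lena 34800 points > Luca 17100 points.
Farrukh has the top bid and wins; the price is the second-highest bid, 50700 points.
Farrukh's payoff = 36400 points − 50700 points = -14300 points. All other bidders lose, so their payoff is 0.

Payoffs: Wen 0 points, Luca 0 points, Lena 0 points, Quinn 0 points, Farrukh -14300 points.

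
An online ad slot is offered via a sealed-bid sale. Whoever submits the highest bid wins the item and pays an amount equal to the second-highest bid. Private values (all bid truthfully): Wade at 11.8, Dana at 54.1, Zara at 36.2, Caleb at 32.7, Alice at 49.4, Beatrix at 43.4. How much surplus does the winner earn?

Surplus = 4.7.

Sorted high to low: Dana 54.1; Alice 49.4; Beatrix 43.4; Zara 36.2; Caleb 32.7; Wade 11.8.
Dana wins with the top bid and pays the second-highest, 49.4.
Surplus = 54.1 − 49.4 = 4.7.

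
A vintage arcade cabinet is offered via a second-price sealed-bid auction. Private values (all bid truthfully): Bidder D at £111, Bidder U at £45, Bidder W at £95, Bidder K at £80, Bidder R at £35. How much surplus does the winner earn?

Winner's surplus: £16.

Ordered from highest: Bidder D £111, then Bidder W £95, then Bidder K £80, then Bidder U £45, then Bidder R £35.
Bidder D wins with the top bid and pays the second-highest, £95.
Surplus = £111 − £95 = £16.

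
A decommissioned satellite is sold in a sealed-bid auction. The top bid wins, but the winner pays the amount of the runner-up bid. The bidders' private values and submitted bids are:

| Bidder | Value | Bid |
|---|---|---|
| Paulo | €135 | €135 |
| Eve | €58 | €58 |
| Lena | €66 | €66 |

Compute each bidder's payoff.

Paulo €69, Eve €0, Lena €0.

Ordered from highest: Paulo €135; Lena €66; Eve €58.
Paulo has the top bid and wins; the price is the second-highest bid, €66.
Paulo's payoff = €135 − €66 = €69. All other bidders lose, so their payoff is 0.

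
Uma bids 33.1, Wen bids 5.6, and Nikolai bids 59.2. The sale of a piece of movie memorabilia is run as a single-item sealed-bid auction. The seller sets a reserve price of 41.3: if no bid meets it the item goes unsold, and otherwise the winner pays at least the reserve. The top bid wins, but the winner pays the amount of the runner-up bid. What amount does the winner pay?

Price paid: 41.3.

Ordered from highest: Nikolai 59.2, then Uma 33.1, then Wen 5.6.
Nikolai has the highest bid, so Nikolai wins.
The second-highest bid is 33.1, but the reserve 41.3 is higher, so the price is the reserve.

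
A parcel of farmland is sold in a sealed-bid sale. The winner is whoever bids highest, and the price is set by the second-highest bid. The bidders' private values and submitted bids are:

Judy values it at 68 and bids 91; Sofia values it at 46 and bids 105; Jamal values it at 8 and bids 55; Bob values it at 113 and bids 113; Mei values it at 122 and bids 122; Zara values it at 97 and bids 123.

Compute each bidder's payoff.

Ordered from highest: Zara 123 > Mei 122 > Bob 113 > Sofia 105 > Judy 91 > Jamal 55.
Zara has the top bid and wins; the price is the second-highest bid, 122.
Zara's payoff = 97 − 122 = -25. All other bidders lose, so their payoff is 0.

Judy 0, Sofia 0, Jamal 0, Bob 0, Mei 0, Zara -25.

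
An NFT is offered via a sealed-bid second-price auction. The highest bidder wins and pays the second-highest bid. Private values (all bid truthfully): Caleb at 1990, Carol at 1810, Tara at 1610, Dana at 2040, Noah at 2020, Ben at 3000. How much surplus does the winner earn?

Surplus = 960.

Ordered from highest: Ben 3000; Dana 2040; Noah 2020; Caleb 1990; Carol 1810; Tara 1610.
Ben wins with the top bid and pays the second-highest, 2040.
Surplus = 3000 − 2040 = 960.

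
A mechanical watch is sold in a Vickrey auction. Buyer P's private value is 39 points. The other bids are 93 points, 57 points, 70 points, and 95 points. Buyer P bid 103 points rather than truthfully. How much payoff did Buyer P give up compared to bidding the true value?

Regret: 56 points.

The highest competing bid is 95 points.
Bidding truthfully at 39 points: the top bid is 95 points (a rival), so Buyer P loses. Payoff = 0 points.
Bidding 103 points: Buyer P has the top bid, wins, and pays the second-highest bid 95 points. Payoff = 39 points − 95 points = -56 points.
Regret = truthful payoff − actual payoff = 0 points − -56 points = 56 points.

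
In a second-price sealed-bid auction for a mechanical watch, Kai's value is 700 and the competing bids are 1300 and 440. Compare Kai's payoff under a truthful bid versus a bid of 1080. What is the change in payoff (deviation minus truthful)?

The highest competing bid is 1300.
Bidding truthfully at 700: the top bid is 1300 (a rival), so Kai loses. Payoff = 0.
Bidding 1080: the top bid is 1300 (a rival), so Kai loses. Payoff = 0.
Change = 0 − 0 = 0.

Change in payoff: 0.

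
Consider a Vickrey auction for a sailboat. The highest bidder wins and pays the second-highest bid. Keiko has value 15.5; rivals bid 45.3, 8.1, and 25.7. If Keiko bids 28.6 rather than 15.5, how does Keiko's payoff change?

0.0

The highest competing bid is 45.3.
Bidding truthfully at 15.5: the top bid is 45.3 (a rival), so Keiko loses. Payoff = 0.0.
Bidding 28.6: the top bid is 45.3 (a rival), so Keiko loses. Payoff = 0.0.
Change = 0.0 − 0.0 = 0.0.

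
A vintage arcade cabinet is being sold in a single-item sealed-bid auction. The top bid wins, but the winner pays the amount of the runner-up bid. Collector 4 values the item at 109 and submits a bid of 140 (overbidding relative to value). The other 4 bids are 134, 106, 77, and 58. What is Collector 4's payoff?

Highest competing bid: 134.
Collector 4's bid 140 is the highest overall, so Collector 4 wins and pays the second-highest bid, 134.
Payoff = value − price = 109 − 134 = -25.
Overbidding won the item at a price above value — truthful bidding would have avoided this loss.

-25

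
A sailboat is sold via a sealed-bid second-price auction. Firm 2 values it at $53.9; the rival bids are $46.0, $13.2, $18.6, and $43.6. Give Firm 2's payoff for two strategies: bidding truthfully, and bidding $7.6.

The highest competing bid is $46.0.
Bidding truthfully at $53.9: Firm 2 has the top bid, wins, and pays the second-highest bid $46.0. Payoff = $53.9 − $46.0 = $7.9.
Bidding $7.6: the top bid is $46.0 (a rival), so Firm 2 loses. Payoff = $0.0.

(a) $7.9  (b) $0.0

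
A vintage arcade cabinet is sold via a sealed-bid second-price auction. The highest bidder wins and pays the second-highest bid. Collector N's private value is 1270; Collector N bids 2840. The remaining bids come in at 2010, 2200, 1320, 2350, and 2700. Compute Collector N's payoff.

Highest competing bid: 2700.
Collector N's bid 2840 is the highest overall, so Collector N wins and pays the second-highest bid, 2700.
Payoff = value − price = 1270 − 2700 = -1430.

Payoff = -1430.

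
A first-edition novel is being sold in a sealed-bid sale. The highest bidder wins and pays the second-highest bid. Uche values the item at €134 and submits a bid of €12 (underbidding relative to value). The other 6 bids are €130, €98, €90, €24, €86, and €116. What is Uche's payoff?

Uche's payoff: €0.

Highest competing bid: €130.
Uche's bid €12 is not the highest, so Uche loses, pays nothing, and earns zero payoff.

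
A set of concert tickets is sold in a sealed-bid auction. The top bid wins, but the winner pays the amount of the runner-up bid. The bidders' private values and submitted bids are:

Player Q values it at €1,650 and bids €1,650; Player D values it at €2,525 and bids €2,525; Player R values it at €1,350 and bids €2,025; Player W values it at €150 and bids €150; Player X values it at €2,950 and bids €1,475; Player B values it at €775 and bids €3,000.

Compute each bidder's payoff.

Ordered from highest: Player B €3,000, then Player D €2,525, then Player R €2,025, then Player Q €1,650, then Player X €1,475, then Player W €150.
Player B has the top bid and wins; the price is the second-highest bid, €2,525.
Player B's payoff = €775 − €2,525 = -€1,750. All other bidders lose, so their payoff is 0.

Player Q €0, Player D €0, Player R €0, Player W €0, Player X €0, Player B -€1,750.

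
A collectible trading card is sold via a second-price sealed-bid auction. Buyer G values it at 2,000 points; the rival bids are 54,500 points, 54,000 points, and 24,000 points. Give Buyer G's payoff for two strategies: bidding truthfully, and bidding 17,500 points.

The highest competing bid is 54,500 points.
Bidding truthfully at 2,000 points: the top bid is 54,500 points (a rival), so Buyer G loses. Payoff = 0 points.
Bidding 17,500 points: the top bid is 54,500 points (a rival), so Buyer G loses. Payoff = 0 points.
The bid only affects whether you win, not the price — here both bids land on the same side of the top rival bid, so the deviation is payoff-neutral.

Truthful: 0 points; alternative: 0 points.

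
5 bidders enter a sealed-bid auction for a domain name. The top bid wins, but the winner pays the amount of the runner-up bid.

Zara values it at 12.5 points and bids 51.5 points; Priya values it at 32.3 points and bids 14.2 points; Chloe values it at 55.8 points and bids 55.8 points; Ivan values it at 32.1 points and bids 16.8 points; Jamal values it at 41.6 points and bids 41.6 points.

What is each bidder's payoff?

Ranking the bids: Chloe 55.8 points, then Zara 51.5 points, then Jamal 41.6 points, then Ivan 16.8 points, then Priya 14.2 points.
Chloe has the top bid and wins; the price is the second-highest bid, 51.5 points.
Chloe's payoff = 55.8 points − 51.5 points = 4.3 points. All other bidders lose, so their payoff is 0.

Payoffs: Zara 0.0 points, Priya 0.0 points, Chloe 4.3 points, Ivan 0.0 points, Jamal 0.0 points.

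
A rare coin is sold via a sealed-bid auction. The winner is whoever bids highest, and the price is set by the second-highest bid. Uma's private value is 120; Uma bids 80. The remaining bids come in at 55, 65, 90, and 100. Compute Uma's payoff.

Uma's payoff: 0.

Highest competing bid: 100.
Uma's bid 80 is not the highest, so Uma loses, pays nothing, and earns zero payoff.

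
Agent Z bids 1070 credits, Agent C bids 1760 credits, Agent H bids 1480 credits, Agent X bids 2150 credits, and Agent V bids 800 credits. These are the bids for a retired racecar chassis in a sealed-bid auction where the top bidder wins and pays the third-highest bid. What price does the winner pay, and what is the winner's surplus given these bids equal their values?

Bids in descending order: Agent X 2150 credits > Agent C 1760 credits > Agent H 1480 credits > Agent Z 1070 credits > Agent V 800 credits.
Agent X is the highest bidder, so Agent X wins.
Under the third-price rule, the price is the third-highest bid: 1480 credits.
Surplus = 2150 credits − 1480 credits = 670 credits.

The winner pays 1480 credits for a surplus of 670 credits.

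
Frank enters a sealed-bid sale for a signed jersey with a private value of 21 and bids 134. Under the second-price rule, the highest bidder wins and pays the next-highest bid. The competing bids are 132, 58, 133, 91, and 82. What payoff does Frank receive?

Highest competing bid: 133.
Frank's bid 134 is the highest overall, so Frank wins and pays the second-highest bid, 133.
Payoff = value − price = 21 − 133 = -112.
Overbidding won the item at a price above value — truthful bidding would have avoided this loss.

-112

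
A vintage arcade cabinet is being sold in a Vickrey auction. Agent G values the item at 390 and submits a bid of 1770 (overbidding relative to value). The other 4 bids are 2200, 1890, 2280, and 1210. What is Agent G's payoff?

Payoff = 0.

Highest competing bid: 2280.
Agent G's bid 1770 is not the highest, so Agent G loses, pays nothing, and earns zero payoff.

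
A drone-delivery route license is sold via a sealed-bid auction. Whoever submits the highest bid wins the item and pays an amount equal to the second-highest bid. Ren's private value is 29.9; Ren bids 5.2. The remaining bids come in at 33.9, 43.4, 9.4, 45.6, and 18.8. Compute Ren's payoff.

Ren's payoff: 0.0.

Highest competing bid: 45.6.
Ren's bid 5.2 is not the highest, so Ren loses, pays nothing, and earns zero payoff.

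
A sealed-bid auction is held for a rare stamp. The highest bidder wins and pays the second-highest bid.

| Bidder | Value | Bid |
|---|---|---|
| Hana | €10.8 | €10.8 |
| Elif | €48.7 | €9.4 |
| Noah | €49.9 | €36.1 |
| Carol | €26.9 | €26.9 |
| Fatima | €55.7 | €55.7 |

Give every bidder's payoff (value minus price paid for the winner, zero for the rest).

Bids in descending order: Fatima €55.7; Noah €36.1; Carol €26.9; Hana €10.8; Elif €9.4.
Fatima has the top bid and wins; the price is the second-highest bid, €36.1.
Fatima's payoff = €55.7 − €36.1 = €19.6. All other bidders lose, so their payoff is 0.

Hana €0.0, Elif €0.0, Noah €0.0, Carol €0.0, Fatima €19.6.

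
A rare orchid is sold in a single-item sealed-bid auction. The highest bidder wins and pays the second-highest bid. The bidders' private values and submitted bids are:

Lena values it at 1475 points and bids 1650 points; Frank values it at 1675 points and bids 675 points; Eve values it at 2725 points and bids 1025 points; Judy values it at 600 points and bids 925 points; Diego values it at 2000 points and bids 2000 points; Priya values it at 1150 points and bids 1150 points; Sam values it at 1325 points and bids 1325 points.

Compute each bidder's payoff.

Payoffs: Lena 0 points, Frank 0 points, Eve 0 points, Judy 0 points, Diego 350 points, Priya 0 points, Sam 0 points.

Ordered from highest: Diego 2000 points; Lena 1650 points; Sam 1325 points; Priya 1150 points; Eve 1025 points; Judy 925 points; Frank 675 points.
Diego has the top bid and wins; the price is the second-highest bid, 1650 points.
Diego's payoff = 2000 points − 1650 points = 350 points. All other bidders lose, so their payoff is 0.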